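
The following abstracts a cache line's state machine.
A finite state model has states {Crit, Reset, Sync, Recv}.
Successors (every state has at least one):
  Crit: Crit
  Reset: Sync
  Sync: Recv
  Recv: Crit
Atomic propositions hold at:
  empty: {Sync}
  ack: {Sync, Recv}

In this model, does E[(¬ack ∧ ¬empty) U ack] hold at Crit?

Sat(¬ack) = {Crit, Reset}
Sat(¬empty) = {Crit, Reset, Recv}
Sat(¬ack ∧ ¬empty) = {Crit, Reset}
E[(¬ack ∧ ¬empty) U ack]: least fixpoint, start Z0 = Sat(ack) = {Sync, Recv}, add states in Sat(¬ack ∧ ¬empty) with some successor in Z. Z1 = {Reset, Sync, Recv}; fixed.
Sat(E[(¬ack ∧ ¬empty) U ack]) = {Reset, Sync, Recv}
Crit ∉ Sat(E[(¬ack ∧ ¬empty) U ack]) = {Reset, Sync, Recv}, so the formula does not hold at Crit.

No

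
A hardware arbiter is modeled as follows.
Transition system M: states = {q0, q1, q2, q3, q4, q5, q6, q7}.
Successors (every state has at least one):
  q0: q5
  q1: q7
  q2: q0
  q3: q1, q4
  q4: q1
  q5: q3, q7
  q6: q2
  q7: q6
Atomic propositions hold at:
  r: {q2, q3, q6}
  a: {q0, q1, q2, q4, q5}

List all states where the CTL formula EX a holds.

{q0, q2, q3, q4, q6}

Sat(EX a) = {s : some successor in {q0, q1, q2, q4, q5}} = {q0, q2, q3, q4, q6}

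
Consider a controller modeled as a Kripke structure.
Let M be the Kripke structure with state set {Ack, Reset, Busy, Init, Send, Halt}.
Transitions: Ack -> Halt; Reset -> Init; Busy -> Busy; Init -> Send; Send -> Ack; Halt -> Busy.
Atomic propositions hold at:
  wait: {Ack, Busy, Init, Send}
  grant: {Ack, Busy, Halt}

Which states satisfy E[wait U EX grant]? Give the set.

{Ack, Busy, Init, Send, Halt}

Sat(EX grant) = {s : some successor in {Ack, Busy, Halt}} = {Ack, Busy, Send, Halt}
E[wait U EX grant]: least fixpoint, start Z0 = Sat(EX grant) = {Ack, Busy, Send, Halt}, add states in Sat(wait) with some successor in Z. Z1 = {Ack, Busy, Init, Send, Halt}; fixed.
Sat(E[wait U EX grant]) = {Ack, Busy, Init, Send, Halt}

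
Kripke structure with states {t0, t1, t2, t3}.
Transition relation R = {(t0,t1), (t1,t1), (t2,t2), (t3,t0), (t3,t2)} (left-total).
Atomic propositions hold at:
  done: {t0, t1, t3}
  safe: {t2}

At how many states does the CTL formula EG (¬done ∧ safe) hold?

Sat(¬done) = {t2}
Sat(¬done ∧ safe) = {t2}
EG (¬done ∧ safe): greatest fixpoint, start Z0 = {t2}, keep only states in Sat with some successor in Z. Already a fixed point.
Sat(EG (¬done ∧ safe)) = {t2}
|Sat(EG (¬done ∧ safe))| = |{t2}| = 1.

1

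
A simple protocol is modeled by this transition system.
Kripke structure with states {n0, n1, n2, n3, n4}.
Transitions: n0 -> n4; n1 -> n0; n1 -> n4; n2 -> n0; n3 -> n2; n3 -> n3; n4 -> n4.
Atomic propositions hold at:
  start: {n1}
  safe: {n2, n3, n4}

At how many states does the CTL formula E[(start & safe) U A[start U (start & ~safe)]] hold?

Sat(start & safe) = ∅
Sat(~safe) = {n0, n1}
Sat(start & ~safe) = {n1}
A[start U (start & ~safe)]: least fixpoint, start Z0 = Sat((start & ~safe)) = {n1}, add states in Sat(start) with every successor in Z. Already a fixed point.
Sat(A[start U (start & ~safe)]) = {n1}
E[(start & safe) U A[start U (start & ~safe)]]: least fixpoint, start Z0 = Sat(A[start U (start & ~safe)]) = {n1}, add states in Sat(start & safe) with some successor in Z. Already a fixed point.
Sat(E[(start & safe) U A[start U (start & ~safe)]]) = {n1}
|Sat(E[(start & safe) U A[start U (start & ~safe)]])| = |{n1}| = 1.

1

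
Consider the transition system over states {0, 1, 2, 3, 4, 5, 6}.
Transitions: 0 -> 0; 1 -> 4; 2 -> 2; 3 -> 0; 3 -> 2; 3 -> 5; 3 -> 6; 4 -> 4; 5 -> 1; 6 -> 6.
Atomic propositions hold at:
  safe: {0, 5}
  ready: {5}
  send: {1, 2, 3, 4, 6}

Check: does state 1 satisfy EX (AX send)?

Yes

Sat(AX send) = {s : every successor in {1, 2, 3, 4, 6}} = {1, 2, 4, 5, 6}
Sat(EX (AX send)) = {s : some successor in {1, 2, 4, 5, 6}} = {1, 2, 3, 4, 5, 6}
1 ∈ Sat(EX (AX send)) = {1, 2, 3, 4, 5, 6}, so the formula holds at 1.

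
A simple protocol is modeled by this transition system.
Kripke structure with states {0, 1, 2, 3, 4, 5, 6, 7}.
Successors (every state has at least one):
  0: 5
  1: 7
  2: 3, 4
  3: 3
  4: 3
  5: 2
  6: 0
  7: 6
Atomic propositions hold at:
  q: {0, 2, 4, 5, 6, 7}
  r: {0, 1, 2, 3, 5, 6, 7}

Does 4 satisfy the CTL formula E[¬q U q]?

Sat(¬q) = {1, 3}
E[¬q U q]: least fixpoint, start Z0 = Sat(q) = {0, 2, 4, 5, 6, 7}, add states in Sat(¬q) with some successor in Z. Z1 = {0, 1, 2, 4, 5, 6, 7}; fixed.
Sat(E[¬q U q]) = {0, 1, 2, 4, 5, 6, 7}
4 ∈ Sat(E[¬q U q]) = {0, 1, 2, 4, 5, 6, 7}, so the formula holds at 4.

Yes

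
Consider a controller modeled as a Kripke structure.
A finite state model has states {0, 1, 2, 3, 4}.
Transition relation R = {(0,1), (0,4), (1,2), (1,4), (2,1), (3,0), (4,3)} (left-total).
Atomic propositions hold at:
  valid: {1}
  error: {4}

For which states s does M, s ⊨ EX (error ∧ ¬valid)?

Sat(¬valid) = {0, 2, 3, 4}
Sat(error ∧ ¬valid) = {4}
Sat(EX (error ∧ ¬valid)) = {s : some successor in {4}} = {0, 1}

{0, 1}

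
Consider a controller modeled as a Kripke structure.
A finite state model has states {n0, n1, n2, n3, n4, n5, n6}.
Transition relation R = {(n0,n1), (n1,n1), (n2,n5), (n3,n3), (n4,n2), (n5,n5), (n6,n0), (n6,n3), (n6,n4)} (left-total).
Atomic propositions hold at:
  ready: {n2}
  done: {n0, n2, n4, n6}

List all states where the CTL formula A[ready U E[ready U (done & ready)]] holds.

Sat(done & ready) = {n2}
E[ready U (done & ready)]: least fixpoint, start Z0 = Sat((done & ready)) = {n2}, add states in Sat(ready) with some successor in Z. Already a fixed point.
Sat(E[ready U (done & ready)]) = {n2}
A[ready U E[ready U (done & ready)]]: least fixpoint, start Z0 = Sat(E[ready U (done & ready)]) = {n2}, add states in Sat(ready) with every successor in Z. Already a fixed point.
Sat(A[ready U E[ready U (done & ready)]]) = {n2}

{n2}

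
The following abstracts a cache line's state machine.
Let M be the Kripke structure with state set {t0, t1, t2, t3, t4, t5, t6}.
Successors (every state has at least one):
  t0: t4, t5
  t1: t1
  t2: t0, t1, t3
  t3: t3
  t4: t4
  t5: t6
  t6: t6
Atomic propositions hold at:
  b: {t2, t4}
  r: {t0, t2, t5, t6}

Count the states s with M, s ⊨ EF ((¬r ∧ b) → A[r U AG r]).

6

Sat(¬r) = {t1, t3, t4}
Sat(¬r ∧ b) = {t4}
AG r: greatest fixpoint, start Z0 = {t0, t2, t5, t6}, keep only states in Sat with every successor in Z. Z1 = {t5, t6}; fixed.
Sat(AG r) = {t5, t6}
A[r U AG r]: least fixpoint, start Z0 = Sat(AG r) = {t5, t6}, add states in Sat(r) with every successor in Z. Already a fixed point.
Sat(A[r U AG r]) = {t5, t6}
Sat((¬r ∧ b) → A[r U AG r]) = {t0, t1, t2, t3, t5, t6}
EF ((¬r ∧ b) → A[r U AG r]): least fixpoint, start Z0 = {t0, t1, t2, t3, t5, t6}, add states with some successor in Z. Already a fixed point.
Sat(EF ((¬r ∧ b) → A[r U AG r])) = {t0, t1, t2, t3, t5, t6}
|Sat(EF ((¬r ∧ b) → A[r U AG r]))| = |{t0, t1, t2, t3, t5, t6}| = 6.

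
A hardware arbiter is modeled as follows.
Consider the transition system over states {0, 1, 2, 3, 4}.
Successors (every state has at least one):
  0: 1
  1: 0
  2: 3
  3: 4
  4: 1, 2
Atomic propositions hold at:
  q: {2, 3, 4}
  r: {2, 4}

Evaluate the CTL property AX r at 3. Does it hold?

Yes

Sat(AX r) = {s : every successor in {2, 4}} = {3}
3 ∈ Sat(AX r) = {3}, so the formula holds at 3.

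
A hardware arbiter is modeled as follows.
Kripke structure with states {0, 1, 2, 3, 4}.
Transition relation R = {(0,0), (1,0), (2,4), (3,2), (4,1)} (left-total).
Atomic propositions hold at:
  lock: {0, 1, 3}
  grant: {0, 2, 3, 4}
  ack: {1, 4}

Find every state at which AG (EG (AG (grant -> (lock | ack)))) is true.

{0, 1, 4}

Sat(lock | ack) = {0, 1, 3, 4}
Sat(grant -> (lock | ack)) = {0, 1, 3, 4}
AG (grant -> (lock | ack)): greatest fixpoint, start Z0 = {0, 1, 3, 4}, keep only states in Sat with every successor in Z. Z1 = {0, 1, 4}; fixed.
Sat(AG (grant -> (lock | ack))) = {0, 1, 4}
EG (AG (grant -> (lock | ack))): greatest fixpoint, start Z0 = {0, 1, 4}, keep only states in Sat with some successor in Z. Already a fixed point.
Sat(EG (AG (grant -> (lock | ack)))) = {0, 1, 4}
AG (EG (AG (grant -> (lock | ack)))): greatest fixpoint, start Z0 = {0, 1, 4}, keep only states in Sat with every successor in Z. Already a fixed point.
Sat(AG (EG (AG (grant -> (lock | ack))))) = {0, 1, 4}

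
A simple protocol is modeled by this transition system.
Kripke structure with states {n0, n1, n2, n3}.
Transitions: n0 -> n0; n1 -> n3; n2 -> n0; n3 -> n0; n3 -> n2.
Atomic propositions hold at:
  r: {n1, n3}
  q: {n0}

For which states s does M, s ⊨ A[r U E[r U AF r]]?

{n1, n3}

AF r: least fixpoint, start Z0 = {n1, n3}, add states with every successor in Z. Already a fixed point.
Sat(AF r) = {n1, n3}
E[r U AF r]: least fixpoint, start Z0 = Sat(AF r) = {n1, n3}, add states in Sat(r) with some successor in Z. Already a fixed point.
Sat(E[r U AF r]) = {n1, n3}
A[r U E[r U AF r]]: least fixpoint, start Z0 = Sat(E[r U AF r]) = {n1, n3}, add states in Sat(r) with every successor in Z. Already a fixed point.
Sat(A[r U E[r U AF r]]) = {n1, n3}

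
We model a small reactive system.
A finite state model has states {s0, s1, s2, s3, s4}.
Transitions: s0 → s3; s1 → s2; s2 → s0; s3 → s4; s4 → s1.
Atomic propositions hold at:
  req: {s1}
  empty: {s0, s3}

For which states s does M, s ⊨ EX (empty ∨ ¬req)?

Sat(¬req) = {s0, s2, s3, s4}
Sat(empty ∨ ¬req) = {s0, s2, s3, s4}
Sat(EX (empty ∨ ¬req)) = {s : some successor in {s0, s2, s3, s4}} = {s0, s1, s2, s3}

{s0, s1, s2, s3}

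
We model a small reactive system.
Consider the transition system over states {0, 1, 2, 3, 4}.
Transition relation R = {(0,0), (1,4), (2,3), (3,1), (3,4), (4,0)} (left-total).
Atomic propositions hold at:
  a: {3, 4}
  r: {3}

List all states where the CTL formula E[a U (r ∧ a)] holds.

{3}

Sat(r ∧ a) = {3}
E[a U (r ∧ a)]: least fixpoint, start Z0 = Sat((r ∧ a)) = {3}, add states in Sat(a) with some successor in Z. Already a fixed point.
Sat(E[a U (r ∧ a)]) = {3}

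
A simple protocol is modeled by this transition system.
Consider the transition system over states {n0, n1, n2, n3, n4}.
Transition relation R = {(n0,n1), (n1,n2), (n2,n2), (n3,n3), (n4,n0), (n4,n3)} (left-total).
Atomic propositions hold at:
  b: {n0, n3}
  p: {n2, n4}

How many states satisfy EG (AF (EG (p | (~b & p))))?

Sat(~b) = {n1, n2, n4}
Sat(~b & p) = {n2, n4}
Sat(p | (~b & p)) = {n2, n4}
EG (p | (~b & p)): greatest fixpoint, start Z0 = {n2, n4}, keep only states in Sat with some successor in Z. Z1 = {n2}; fixed.
Sat(EG (p | (~b & p))) = {n2}
AF (EG (p | (~b & p))): least fixpoint, start Z0 = {n2}, add states with every successor in Z. Z1 = {n1, n2}; Z2 = {n0, n1, n2}; fixed.
Sat(AF (EG (p | (~b & p)))) = {n0, n1, n2}
EG (AF (EG (p | (~b & p)))): greatest fixpoint, start Z0 = {n0, n1, n2}, keep only states in Sat with some successor in Z. Already a fixed point.
Sat(EG (AF (EG (p | (~b & p))))) = {n0, n1, n2}
|Sat(EG (AF (EG (p | (~b & p)))))| = |{n0, n1, n2}| = 3.

3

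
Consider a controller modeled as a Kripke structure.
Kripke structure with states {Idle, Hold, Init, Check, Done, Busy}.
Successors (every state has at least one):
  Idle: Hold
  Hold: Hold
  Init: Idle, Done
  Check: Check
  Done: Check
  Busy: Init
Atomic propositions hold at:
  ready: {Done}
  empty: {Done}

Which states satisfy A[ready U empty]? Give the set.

{Done}

A[ready U empty]: least fixpoint, start Z0 = Sat(empty) = {Done}, add states in Sat(ready) with every successor in Z. Already a fixed point.
Sat(A[ready U empty]) = {Done}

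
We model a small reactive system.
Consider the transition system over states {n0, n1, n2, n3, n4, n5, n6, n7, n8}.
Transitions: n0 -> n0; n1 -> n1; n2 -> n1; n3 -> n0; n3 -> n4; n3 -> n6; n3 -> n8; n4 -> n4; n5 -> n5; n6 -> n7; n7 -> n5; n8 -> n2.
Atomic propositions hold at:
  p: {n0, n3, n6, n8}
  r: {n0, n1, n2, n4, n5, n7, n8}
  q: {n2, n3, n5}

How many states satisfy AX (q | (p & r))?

4

Sat(p & r) = {n0, n8}
Sat(q | (p & r)) = {n0, n2, n3, n5, n8}
Sat(AX (q | (p & r))) = {s : every successor in {n0, n2, n3, n5, n8}} = {n0, n5, n7, n8}
|Sat(AX (q | (p & r)))| = |{n0, n5, n7, n8}| = 4.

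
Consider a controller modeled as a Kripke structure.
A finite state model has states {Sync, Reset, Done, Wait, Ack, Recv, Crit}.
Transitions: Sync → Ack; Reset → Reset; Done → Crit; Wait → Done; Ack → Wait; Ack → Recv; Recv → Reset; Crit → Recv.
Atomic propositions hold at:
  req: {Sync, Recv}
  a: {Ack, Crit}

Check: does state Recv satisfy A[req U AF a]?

AF a: least fixpoint, start Z0 = {Ack, Crit}, add states with every successor in Z. Z1 = {Sync, Done, Ack, Crit}; Z2 = {Sync, Done, Wait, Ack, Crit}; fixed.
Sat(AF a) = {Sync, Done, Wait, Ack, Crit}
A[req U AF a]: least fixpoint, start Z0 = Sat(AF a) = {Sync, Done, Wait, Ack, Crit}, add states in Sat(req) with every successor in Z. Already a fixed point.
Sat(A[req U AF a]) = {Sync, Done, Wait, Ack, Crit}
Recv ∉ Sat(A[req U AF a]) = {Sync, Done, Wait, Ack, Crit}, so the formula does not hold at Recv.

No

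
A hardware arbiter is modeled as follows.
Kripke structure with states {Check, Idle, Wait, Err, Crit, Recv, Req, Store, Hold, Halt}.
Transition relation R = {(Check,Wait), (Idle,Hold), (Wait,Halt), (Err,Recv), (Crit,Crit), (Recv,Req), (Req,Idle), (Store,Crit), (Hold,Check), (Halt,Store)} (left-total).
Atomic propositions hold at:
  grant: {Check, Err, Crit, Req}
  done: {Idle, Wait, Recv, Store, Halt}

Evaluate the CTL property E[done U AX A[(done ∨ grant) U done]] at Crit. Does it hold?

Sat(done ∨ grant) = {Check, Idle, Wait, Err, Crit, Recv, Req, Store, Halt}
A[(done ∨ grant) U done]: least fixpoint, start Z0 = Sat(done) = {Idle, Wait, Recv, Store, Halt}, add states in Sat(done ∨ grant) with every successor in Z. Z1 = {Check, Idle, Wait, Err, Recv, Req, Store, Halt}; fixed.
Sat(A[(done ∨ grant) U done]) = {Check, Idle, Wait, Err, Recv, Req, Store, Halt}
Sat(AX A[(done ∨ grant) U done]) = {s : every successor in {Check, Idle, Wait, Err, Recv, Req, Store, Halt}} = {Check, Wait, Err, Recv, Req, Hold, Halt}
E[done U AX A[(done ∨ grant) U done]]: least fixpoint, start Z0 = Sat(AX A[(done ∨ grant) U done]) = {Check, Wait, Err, Recv, Req, Hold, Halt}, add states in Sat(done) with some successor in Z. Z1 = {Check, Idle, Wait, Err, Recv, Req, Hold, Halt}; fixed.
Sat(E[done U AX A[(done ∨ grant) U done]]) = {Check, Idle, Wait, Err, Recv, Req, Hold, Halt}
Crit ∉ Sat(E[done U AX A[(done ∨ grant) U done]]) = {Check, Idle, Wait, Err, Recv, Req, Hold, Halt}, so the formula does not hold at Crit.

No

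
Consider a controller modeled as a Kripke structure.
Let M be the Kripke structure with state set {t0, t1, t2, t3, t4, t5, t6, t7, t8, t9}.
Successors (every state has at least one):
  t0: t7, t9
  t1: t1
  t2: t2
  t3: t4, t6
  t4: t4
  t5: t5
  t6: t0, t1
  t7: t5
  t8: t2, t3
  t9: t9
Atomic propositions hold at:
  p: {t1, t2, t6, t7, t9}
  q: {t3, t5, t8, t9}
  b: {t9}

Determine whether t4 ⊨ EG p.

EG p: greatest fixpoint, start Z0 = {t1, t2, t6, t7, t9}, keep only states in Sat with some successor in Z. Z1 = {t1, t2, t6, t9}; fixed.
Sat(EG p) = {t1, t2, t6, t9}
t4 ∉ Sat(EG p) = {t1, t2, t6, t9}, so the formula does not hold at t4.

No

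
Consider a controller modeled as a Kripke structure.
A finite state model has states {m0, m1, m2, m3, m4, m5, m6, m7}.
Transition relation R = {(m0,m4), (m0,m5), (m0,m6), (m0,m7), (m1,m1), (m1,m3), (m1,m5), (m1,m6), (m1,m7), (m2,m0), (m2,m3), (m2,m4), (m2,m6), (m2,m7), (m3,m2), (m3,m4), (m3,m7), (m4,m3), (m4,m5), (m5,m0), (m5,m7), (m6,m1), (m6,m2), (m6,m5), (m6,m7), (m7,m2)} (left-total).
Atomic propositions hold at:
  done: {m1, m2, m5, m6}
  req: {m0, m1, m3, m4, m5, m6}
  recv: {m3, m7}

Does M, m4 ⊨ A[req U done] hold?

A[req U done]: least fixpoint, start Z0 = Sat(done) = {m1, m2, m5, m6}, add states in Sat(req) with every successor in Z. Already a fixed point.
Sat(A[req U done]) = {m1, m2, m5, m6}
m4 ∉ Sat(A[req U done]) = {m1, m2, m5, m6}, so the formula does not hold at m4.

No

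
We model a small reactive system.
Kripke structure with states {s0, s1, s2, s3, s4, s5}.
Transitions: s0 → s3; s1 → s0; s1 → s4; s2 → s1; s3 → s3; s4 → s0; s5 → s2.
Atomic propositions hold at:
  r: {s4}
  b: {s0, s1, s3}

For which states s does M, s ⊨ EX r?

{s1}

Sat(EX r) = {s : some successor in {s4}} = {s1}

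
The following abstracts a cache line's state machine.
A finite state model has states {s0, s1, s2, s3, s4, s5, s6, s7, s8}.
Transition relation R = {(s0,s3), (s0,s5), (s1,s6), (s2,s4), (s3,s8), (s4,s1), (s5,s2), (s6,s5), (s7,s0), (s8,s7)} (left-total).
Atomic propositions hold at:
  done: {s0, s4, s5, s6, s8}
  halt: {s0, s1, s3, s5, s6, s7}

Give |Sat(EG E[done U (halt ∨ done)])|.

Sat(halt ∨ done) = {s0, s1, s3, s4, s5, s6, s7, s8}
E[done U (halt ∨ done)]: least fixpoint, start Z0 = Sat((halt ∨ done)) = {s0, s1, s3, s4, s5, s6, s7, s8}, add states in Sat(done) with some successor in Z. Already a fixed point.
Sat(E[done U (halt ∨ done)]) = {s0, s1, s3, s4, s5, s6, s7, s8}
EG E[done U (halt ∨ done)]: greatest fixpoint, start Z0 = {s0, s1, s3, s4, s5, s6, s7, s8}, keep only states in Sat with some successor in Z. Z1 = {s0, s1, s3, s4, s6, s7, s8}; Z2 = {s0, s1, s3, s4, s7, s8}; Z3 = {s0, s3, s4, s7, s8}; Z4 = {s0, s3, s7, s8}; fixed.
Sat(EG E[done U (halt ∨ done)]) = {s0, s3, s7, s8}
|Sat(EG E[done U (halt ∨ done)])| = |{s0, s3, s7, s8}| = 4.

4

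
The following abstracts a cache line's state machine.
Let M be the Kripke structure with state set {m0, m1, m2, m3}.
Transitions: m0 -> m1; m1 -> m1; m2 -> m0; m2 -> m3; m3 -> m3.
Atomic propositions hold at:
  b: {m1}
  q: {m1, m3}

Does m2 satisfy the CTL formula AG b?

AG b: greatest fixpoint, start Z0 = {m1}, keep only states in Sat with every successor in Z. Already a fixed point.
Sat(AG b) = {m1}
m2 ∉ Sat(AG b) = {m1}, so the formula does not hold at m2.

No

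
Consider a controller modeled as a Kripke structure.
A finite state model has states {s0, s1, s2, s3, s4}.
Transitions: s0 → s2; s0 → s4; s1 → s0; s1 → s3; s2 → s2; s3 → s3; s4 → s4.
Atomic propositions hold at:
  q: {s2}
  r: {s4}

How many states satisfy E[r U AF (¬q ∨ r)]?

4

Sat(¬q) = {s0, s1, s3, s4}
Sat(¬q ∨ r) = {s0, s1, s3, s4}
AF (¬q ∨ r): least fixpoint, start Z0 = {s0, s1, s3, s4}, add states with every successor in Z. Already a fixed point.
Sat(AF (¬q ∨ r)) = {s0, s1, s3, s4}
E[r U AF (¬q ∨ r)]: least fixpoint, start Z0 = Sat(AF (¬q ∨ r)) = {s0, s1, s3, s4}, add states in Sat(r) with some successor in Z. Already a fixed point.
Sat(E[r U AF (¬q ∨ r)]) = {s0, s1, s3, s4}
|Sat(E[r U AF (¬q ∨ r)])| = |{s0, s1, s3, s4}| = 4.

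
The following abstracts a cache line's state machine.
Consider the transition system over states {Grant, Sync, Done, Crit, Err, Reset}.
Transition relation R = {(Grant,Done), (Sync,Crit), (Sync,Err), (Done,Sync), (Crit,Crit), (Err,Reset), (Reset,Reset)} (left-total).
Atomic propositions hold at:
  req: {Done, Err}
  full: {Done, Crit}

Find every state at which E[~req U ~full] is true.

{Grant, Sync, Err, Reset}

Sat(~req) = {Grant, Sync, Crit, Reset}
Sat(~full) = {Grant, Sync, Err, Reset}
E[~req U ~full]: least fixpoint, start Z0 = Sat(~full) = {Grant, Sync, Err, Reset}, add states in Sat(~req) with some successor in Z. Already a fixed point.
Sat(E[~req U ~full]) = {Grant, Sync, Err, Reset}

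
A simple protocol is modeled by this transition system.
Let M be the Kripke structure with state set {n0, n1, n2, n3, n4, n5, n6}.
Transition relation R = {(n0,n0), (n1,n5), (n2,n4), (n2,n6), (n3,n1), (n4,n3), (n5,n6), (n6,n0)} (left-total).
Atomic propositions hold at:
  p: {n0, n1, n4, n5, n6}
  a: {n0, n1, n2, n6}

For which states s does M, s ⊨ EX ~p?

{n4}

Sat(~p) = {n2, n3}
Sat(EX ~p) = {s : some successor in {n2, n3}} = {n4}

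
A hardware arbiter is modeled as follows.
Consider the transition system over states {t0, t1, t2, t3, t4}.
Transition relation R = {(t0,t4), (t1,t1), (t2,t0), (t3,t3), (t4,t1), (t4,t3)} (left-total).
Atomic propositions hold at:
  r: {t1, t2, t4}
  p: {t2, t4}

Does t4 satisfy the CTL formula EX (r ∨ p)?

Sat(r ∨ p) = {t1, t2, t4}
Sat(EX (r ∨ p)) = {s : some successor in {t1, t2, t4}} = {t0, t1, t4}
t4 ∈ Sat(EX (r ∨ p)) = {t0, t1, t4}, so the formula holds at t4.

Yes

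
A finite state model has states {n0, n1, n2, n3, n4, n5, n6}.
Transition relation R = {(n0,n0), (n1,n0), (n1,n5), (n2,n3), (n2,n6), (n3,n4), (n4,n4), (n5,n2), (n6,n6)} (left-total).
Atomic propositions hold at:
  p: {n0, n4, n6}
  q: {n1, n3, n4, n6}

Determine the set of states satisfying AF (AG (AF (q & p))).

Sat(q & p) = {n4, n6}
AF (q & p): least fixpoint, start Z0 = {n4, n6}, add states with every successor in Z. Z1 = {n3, n4, n6}; Z2 = {n2, n3, n4, n6}; Z3 = {n2, n3, n4, n5, n6}; fixed.
Sat(AF (q & p)) = {n2, n3, n4, n5, n6}
AG (AF (q & p)): greatest fixpoint, start Z0 = {n2, n3, n4, n5, n6}, keep only states in Sat with every successor in Z. Already a fixed point.
Sat(AG (AF (q & p))) = {n2, n3, n4, n5, n6}
AF (AG (AF (q & p))): least fixpoint, start Z0 = {n2, n3, n4, n5, n6}, add states with every successor in Z. Already a fixed point.
Sat(AF (AG (AF (q & p)))) = {n2, n3, n4, n5, n6}

{n2, n3, n4, n5, n6}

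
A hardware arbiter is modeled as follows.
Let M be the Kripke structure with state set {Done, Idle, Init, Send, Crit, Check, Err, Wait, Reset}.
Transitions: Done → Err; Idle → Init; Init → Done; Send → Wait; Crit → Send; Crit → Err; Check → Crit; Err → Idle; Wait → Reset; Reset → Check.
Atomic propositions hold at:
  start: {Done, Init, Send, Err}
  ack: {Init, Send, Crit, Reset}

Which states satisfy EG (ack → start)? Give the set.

Sat(ack → start) = {Done, Idle, Init, Send, Check, Err, Wait}
EG (ack → start): greatest fixpoint, start Z0 = {Done, Idle, Init, Send, Check, Err, Wait}, keep only states in Sat with some successor in Z. Z1 = {Done, Idle, Init, Send, Err}; Z2 = {Done, Idle, Init, Err}; fixed.
Sat(EG (ack → start)) = {Done, Idle, Init, Err}

{Done, Idle, Init, Err}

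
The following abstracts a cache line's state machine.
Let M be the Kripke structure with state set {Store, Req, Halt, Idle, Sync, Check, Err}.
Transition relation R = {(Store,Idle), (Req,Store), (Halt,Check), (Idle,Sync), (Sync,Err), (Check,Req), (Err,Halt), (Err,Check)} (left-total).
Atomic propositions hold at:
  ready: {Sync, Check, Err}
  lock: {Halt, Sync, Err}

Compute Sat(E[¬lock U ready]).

Sat(¬lock) = {Store, Req, Idle, Check}
E[¬lock U ready]: least fixpoint, start Z0 = Sat(ready) = {Sync, Check, Err}, add states in Sat(¬lock) with some successor in Z. Z1 = {Idle, Sync, Check, Err}; Z2 = {Store, Idle, Sync, Check, Err}; Z3 = {Store, Req, Idle, Sync, Check, Err}; fixed.
Sat(E[¬lock U ready]) = {Store, Req, Idle, Sync, Check, Err}

{Store, Req, Idle, Sync, Check, Err}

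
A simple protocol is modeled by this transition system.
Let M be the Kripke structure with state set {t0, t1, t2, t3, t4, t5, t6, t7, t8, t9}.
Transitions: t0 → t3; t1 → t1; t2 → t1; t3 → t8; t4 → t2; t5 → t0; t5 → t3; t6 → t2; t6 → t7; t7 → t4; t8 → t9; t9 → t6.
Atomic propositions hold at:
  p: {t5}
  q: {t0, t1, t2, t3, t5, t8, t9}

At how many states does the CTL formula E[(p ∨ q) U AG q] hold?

2

Sat(p ∨ q) = {t0, t1, t2, t3, t5, t8, t9}
AG q: greatest fixpoint, start Z0 = {t0, t1, t2, t3, t5, t8, t9}, keep only states in Sat with every successor in Z. Z1 = {t0, t1, t2, t3, t5, t8}; Z2 = {t0, t1, t2, t3, t5}; Z3 = {t0, t1, t2, t5}; Z4 = {t1, t2}; fixed.
Sat(AG q) = {t1, t2}
E[(p ∨ q) U AG q]: least fixpoint, start Z0 = Sat(AG q) = {t1, t2}, add states in Sat(p ∨ q) with some successor in Z. Already a fixed point.
Sat(E[(p ∨ q) U AG q]) = {t1, t2}
|Sat(E[(p ∨ q) U AG q])| = |{t1, t2}| = 2.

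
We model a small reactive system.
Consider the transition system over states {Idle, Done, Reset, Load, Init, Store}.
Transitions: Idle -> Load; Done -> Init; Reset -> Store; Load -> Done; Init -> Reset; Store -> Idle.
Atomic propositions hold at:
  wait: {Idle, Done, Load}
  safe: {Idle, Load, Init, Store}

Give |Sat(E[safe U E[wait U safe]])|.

5

E[wait U safe]: least fixpoint, start Z0 = Sat(safe) = {Idle, Load, Init, Store}, add states in Sat(wait) with some successor in Z. Z1 = {Idle, Done, Load, Init, Store}; fixed.
Sat(E[wait U safe]) = {Idle, Done, Load, Init, Store}
E[safe U E[wait U safe]]: least fixpoint, start Z0 = Sat(E[wait U safe]) = {Idle, Done, Load, Init, Store}, add states in Sat(safe) with some successor in Z. Already a fixed point.
Sat(E[safe U E[wait U safe]]) = {Idle, Done, Load, Init, Store}
|Sat(E[safe U E[wait U safe]])| = |{Idle, Done, Load, Init, Store}| = 5.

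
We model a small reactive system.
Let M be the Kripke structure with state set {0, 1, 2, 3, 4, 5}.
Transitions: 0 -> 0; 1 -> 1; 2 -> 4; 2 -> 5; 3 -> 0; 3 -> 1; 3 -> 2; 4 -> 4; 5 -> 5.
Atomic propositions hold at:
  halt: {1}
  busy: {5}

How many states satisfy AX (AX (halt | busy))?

2

Sat(halt | busy) = {1, 5}
Sat(AX (halt | busy)) = {s : every successor in {1, 5}} = {1, 5}
Sat(AX (AX (halt | busy))) = {s : every successor in {1, 5}} = {1, 5}
|Sat(AX (AX (halt | busy)))| = |{1, 5}| = 2.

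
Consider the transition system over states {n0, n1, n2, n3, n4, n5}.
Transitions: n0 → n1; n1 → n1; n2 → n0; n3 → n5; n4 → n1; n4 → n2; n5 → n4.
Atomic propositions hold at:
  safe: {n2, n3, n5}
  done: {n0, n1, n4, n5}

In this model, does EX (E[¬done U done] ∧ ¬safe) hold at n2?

Yes

Sat(¬done) = {n2, n3}
E[¬done U done]: least fixpoint, start Z0 = Sat(done) = {n0, n1, n4, n5}, add states in Sat(¬done) with some successor in Z. Z1 = {n0, n1, n2, n3, n4, n5}; fixed.
Sat(E[¬done U done]) = {n0, n1, n2, n3, n4, n5}
Sat(¬safe) = {n0, n1, n4}
Sat(E[¬done U done] ∧ ¬safe) = {n0, n1, n4}
Sat(EX (E[¬done U done] ∧ ¬safe)) = {s : some successor in {n0, n1, n4}} = {n0, n1, n2, n4, n5}
n2 ∈ Sat(EX (E[¬done U done] ∧ ¬safe)) = {n0, n1, n2, n4, n5}, so the formula holds at n2.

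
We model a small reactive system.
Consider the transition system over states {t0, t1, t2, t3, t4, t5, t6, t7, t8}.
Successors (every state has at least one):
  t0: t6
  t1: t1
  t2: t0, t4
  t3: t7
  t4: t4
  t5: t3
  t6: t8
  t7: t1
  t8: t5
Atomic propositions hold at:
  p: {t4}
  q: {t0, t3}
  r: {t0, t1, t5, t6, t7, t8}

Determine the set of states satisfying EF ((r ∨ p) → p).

{t0, t2, t3, t4, t5, t6, t8}

Sat(r ∨ p) = {t0, t1, t4, t5, t6, t7, t8}
Sat((r ∨ p) → p) = {t2, t3, t4}
EF ((r ∨ p) → p): least fixpoint, start Z0 = {t2, t3, t4}, add states with some successor in Z. Z1 = {t2, t3, t4, t5}; Z2 = {t2, t3, t4, t5, t8}; Z3 = {t2, t3, t4, t5, t6, t8}; Z4 = {t0, t2, t3, t4, t5, t6, t8}; fixed.
Sat(EF ((r ∨ p) → p)) = {t0, t2, t3, t4, t5, t6, t8}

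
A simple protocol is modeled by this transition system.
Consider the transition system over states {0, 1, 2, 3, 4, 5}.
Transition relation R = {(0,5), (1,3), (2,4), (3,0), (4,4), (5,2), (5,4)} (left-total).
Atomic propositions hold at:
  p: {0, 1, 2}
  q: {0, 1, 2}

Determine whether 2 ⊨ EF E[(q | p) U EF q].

Sat(q | p) = {0, 1, 2}
EF q: least fixpoint, start Z0 = {0, 1, 2}, add states with some successor in Z. Z1 = {0, 1, 2, 3, 5}; fixed.
Sat(EF q) = {0, 1, 2, 3, 5}
E[(q | p) U EF q]: least fixpoint, start Z0 = Sat(EF q) = {0, 1, 2, 3, 5}, add states in Sat(q | p) with some successor in Z. Already a fixed point.
Sat(E[(q | p) U EF q]) = {0, 1, 2, 3, 5}
EF E[(q | p) U EF q]: least fixpoint, start Z0 = {0, 1, 2, 3, 5}, add states with some successor in Z. Already a fixed point.
Sat(EF E[(q | p) U EF q]) = {0, 1, 2, 3, 5}
2 ∈ Sat(EF E[(q | p) U EF q]) = {0, 1, 2, 3, 5}, so the formula holds at 2.

Yes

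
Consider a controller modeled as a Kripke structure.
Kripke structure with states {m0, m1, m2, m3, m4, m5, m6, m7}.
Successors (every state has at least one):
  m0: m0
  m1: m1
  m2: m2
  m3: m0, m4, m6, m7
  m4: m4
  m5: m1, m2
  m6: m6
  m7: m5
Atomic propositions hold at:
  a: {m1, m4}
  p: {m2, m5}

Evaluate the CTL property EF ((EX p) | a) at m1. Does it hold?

Yes

Sat(EX p) = {s : some successor in {m2, m5}} = {m2, m5, m7}
Sat((EX p) | a) = {m1, m2, m4, m5, m7}
EF ((EX p) | a): least fixpoint, start Z0 = {m1, m2, m4, m5, m7}, add states with some successor in Z. Z1 = {m1, m2, m3, m4, m5, m7}; fixed.
Sat(EF ((EX p) | a)) = {m1, m2, m3, m4, m5, m7}
m1 ∈ Sat(EF ((EX p) | a)) = {m1, m2, m3, m4, m5, m7}, so the formula holds at m1.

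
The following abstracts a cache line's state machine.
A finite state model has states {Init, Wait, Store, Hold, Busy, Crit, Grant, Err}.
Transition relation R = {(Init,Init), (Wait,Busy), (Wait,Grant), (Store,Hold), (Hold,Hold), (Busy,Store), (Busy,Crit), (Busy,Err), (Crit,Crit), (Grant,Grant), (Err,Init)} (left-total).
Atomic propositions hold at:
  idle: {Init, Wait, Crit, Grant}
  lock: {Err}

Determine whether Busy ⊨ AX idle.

Sat(AX idle) = {s : every successor in {Init, Wait, Crit, Grant}} = {Init, Crit, Grant, Err}
Busy ∉ Sat(AX idle) = {Init, Crit, Grant, Err}, so the formula does not hold at Busy.

No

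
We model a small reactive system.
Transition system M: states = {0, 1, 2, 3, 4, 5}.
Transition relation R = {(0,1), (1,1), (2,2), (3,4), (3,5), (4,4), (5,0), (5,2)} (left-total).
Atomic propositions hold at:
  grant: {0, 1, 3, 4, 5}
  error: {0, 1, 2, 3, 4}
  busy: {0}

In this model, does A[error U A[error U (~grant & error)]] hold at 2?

Sat(~grant) = {2}
Sat(~grant & error) = {2}
A[error U (~grant & error)]: least fixpoint, start Z0 = Sat((~grant & error)) = {2}, add states in Sat(error) with every successor in Z. Already a fixed point.
Sat(A[error U (~grant & error)]) = {2}
A[error U A[error U (~grant & error)]]: least fixpoint, start Z0 = Sat(A[error U (~grant & error)]) = {2}, add states in Sat(error) with every successor in Z. Already a fixed point.
Sat(A[error U A[error U (~grant & error)]]) = {2}
2 ∈ Sat(A[error U A[error U (~grant & error)]]) = {2}, so the formula holds at 2.

Yes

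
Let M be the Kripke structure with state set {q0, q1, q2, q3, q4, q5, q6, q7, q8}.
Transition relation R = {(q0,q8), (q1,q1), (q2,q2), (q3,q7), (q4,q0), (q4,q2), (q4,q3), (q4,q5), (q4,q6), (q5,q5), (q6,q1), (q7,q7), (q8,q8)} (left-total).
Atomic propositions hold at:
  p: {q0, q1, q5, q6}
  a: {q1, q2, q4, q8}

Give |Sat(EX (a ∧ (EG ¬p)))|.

4

Sat(¬p) = {q2, q3, q4, q7, q8}
EG ¬p: greatest fixpoint, start Z0 = {q2, q3, q4, q7, q8}, keep only states in Sat with some successor in Z. Already a fixed point.
Sat(EG ¬p) = {q2, q3, q4, q7, q8}
Sat(a ∧ (EG ¬p)) = {q2, q4, q8}
Sat(EX (a ∧ (EG ¬p))) = {s : some successor in {q2, q4, q8}} = {q0, q2, q4, q8}
|Sat(EX (a ∧ (EG ¬p)))| = |{q0, q2, q4, q8}| = 4.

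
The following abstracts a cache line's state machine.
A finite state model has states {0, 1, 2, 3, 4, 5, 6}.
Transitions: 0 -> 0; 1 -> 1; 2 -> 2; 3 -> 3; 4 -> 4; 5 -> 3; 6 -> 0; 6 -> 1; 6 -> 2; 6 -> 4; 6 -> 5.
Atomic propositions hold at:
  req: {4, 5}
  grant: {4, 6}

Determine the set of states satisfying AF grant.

{4, 6}

AF grant: least fixpoint, start Z0 = {4, 6}, add states with every successor in Z. Already a fixed point.
Sat(AF grant) = {4, 6}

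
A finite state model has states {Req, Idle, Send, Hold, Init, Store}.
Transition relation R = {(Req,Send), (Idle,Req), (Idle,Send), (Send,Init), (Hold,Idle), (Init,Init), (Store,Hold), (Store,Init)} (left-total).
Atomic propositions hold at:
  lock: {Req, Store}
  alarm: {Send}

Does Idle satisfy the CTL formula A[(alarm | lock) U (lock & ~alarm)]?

Sat(alarm | lock) = {Req, Send, Store}
Sat(~alarm) = {Req, Idle, Hold, Init, Store}
Sat(lock & ~alarm) = {Req, Store}
A[(alarm | lock) U (lock & ~alarm)]: least fixpoint, start Z0 = Sat((lock & ~alarm)) = {Req, Store}, add states in Sat(alarm | lock) with every successor in Z. Already a fixed point.
Sat(A[(alarm | lock) U (lock & ~alarm)]) = {Req, Store}
Idle ∉ Sat(A[(alarm | lock) U (lock & ~alarm)]) = {Req, Store}, so the formula does not hold at Idle.

No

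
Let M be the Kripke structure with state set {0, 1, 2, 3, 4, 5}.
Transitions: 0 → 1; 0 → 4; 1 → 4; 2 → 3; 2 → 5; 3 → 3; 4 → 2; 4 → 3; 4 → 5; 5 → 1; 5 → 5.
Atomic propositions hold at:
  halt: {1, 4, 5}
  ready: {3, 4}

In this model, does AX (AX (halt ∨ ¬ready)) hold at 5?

Yes

Sat(¬ready) = {0, 1, 2, 5}
Sat(halt ∨ ¬ready) = {0, 1, 2, 4, 5}
Sat(AX (halt ∨ ¬ready)) = {s : every successor in {0, 1, 2, 4, 5}} = {0, 1, 5}
Sat(AX (AX (halt ∨ ¬ready))) = {s : every successor in {0, 1, 5}} = {5}
5 ∈ Sat(AX (AX (halt ∨ ¬ready))) = {5}, so the formula holds at 5.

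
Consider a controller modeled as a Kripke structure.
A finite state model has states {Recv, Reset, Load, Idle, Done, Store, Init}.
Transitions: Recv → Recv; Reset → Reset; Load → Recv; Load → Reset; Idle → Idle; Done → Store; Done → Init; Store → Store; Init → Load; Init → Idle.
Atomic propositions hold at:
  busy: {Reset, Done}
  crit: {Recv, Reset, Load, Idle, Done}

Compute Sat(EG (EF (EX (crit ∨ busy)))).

Sat(crit ∨ busy) = {Recv, Reset, Load, Idle, Done}
Sat(EX (crit ∨ busy)) = {s : some successor in {Recv, Reset, Load, Idle, Done}} = {Recv, Reset, Load, Idle, Init}
EF (EX (crit ∨ busy)): least fixpoint, start Z0 = {Recv, Reset, Load, Idle, Init}, add states with some successor in Z. Z1 = {Recv, Reset, Load, Idle, Done, Init}; fixed.
Sat(EF (EX (crit ∨ busy))) = {Recv, Reset, Load, Idle, Done, Init}
EG (EF (EX (crit ∨ busy))): greatest fixpoint, start Z0 = {Recv, Reset, Load, Idle, Done, Init}, keep only states in Sat with some successor in Z. Already a fixed point.
Sat(EG (EF (EX (crit ∨ busy)))) = {Recv, Reset, Load, Idle, Done, Init}

{Recv, Reset, Load, Idle, Done, Init}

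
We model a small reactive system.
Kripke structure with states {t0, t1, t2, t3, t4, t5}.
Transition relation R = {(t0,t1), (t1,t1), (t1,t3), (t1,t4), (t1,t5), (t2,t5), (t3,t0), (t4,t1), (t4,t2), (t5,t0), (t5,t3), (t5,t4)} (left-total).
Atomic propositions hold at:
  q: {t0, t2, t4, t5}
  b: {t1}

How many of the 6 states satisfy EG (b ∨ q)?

Sat(b ∨ q) = {t0, t1, t2, t4, t5}
EG (b ∨ q): greatest fixpoint, start Z0 = {t0, t1, t2, t4, t5}, keep only states in Sat with some successor in Z. Already a fixed point.
Sat(EG (b ∨ q)) = {t0, t1, t2, t4, t5}
|Sat(EG (b ∨ q))| = |{t0, t1, t2, t4, t5}| = 5.

5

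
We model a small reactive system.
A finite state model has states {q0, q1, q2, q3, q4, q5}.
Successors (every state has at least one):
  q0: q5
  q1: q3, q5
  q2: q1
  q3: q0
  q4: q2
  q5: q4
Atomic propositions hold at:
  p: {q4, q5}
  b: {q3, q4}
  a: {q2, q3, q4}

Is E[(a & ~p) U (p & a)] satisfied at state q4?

Yes

Sat(~p) = {q0, q1, q2, q3}
Sat(a & ~p) = {q2, q3}
Sat(p & a) = {q4}
E[(a & ~p) U (p & a)]: least fixpoint, start Z0 = Sat((p & a)) = {q4}, add states in Sat(a & ~p) with some successor in Z. Already a fixed point.
Sat(E[(a & ~p) U (p & a)]) = {q4}
q4 ∈ Sat(E[(a & ~p) U (p & a)]) = {q4}, so the formula holds at q4.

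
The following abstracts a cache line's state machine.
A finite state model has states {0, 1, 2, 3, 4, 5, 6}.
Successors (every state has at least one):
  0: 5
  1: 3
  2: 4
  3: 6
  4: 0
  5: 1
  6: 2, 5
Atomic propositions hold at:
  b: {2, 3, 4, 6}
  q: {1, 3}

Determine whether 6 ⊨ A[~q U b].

Yes

Sat(~q) = {0, 2, 4, 5, 6}
A[~q U b]: least fixpoint, start Z0 = Sat(b) = {2, 3, 4, 6}, add states in Sat(~q) with every successor in Z. Already a fixed point.
Sat(A[~q U b]) = {2, 3, 4, 6}
6 ∈ Sat(A[~q U b]) = {2, 3, 4, 6}, so the formula holds at 6.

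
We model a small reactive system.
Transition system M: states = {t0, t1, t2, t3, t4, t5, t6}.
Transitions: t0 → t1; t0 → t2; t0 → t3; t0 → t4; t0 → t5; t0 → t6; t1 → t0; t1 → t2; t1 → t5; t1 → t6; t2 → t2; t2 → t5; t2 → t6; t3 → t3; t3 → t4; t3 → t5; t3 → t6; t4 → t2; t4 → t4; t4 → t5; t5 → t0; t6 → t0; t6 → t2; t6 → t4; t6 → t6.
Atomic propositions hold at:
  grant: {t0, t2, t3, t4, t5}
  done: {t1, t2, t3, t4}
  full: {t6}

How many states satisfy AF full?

1

AF full: least fixpoint, start Z0 = {t6}, add states with every successor in Z. Already a fixed point.
Sat(AF full) = {t6}
|Sat(AF full)| = |{t6}| = 1.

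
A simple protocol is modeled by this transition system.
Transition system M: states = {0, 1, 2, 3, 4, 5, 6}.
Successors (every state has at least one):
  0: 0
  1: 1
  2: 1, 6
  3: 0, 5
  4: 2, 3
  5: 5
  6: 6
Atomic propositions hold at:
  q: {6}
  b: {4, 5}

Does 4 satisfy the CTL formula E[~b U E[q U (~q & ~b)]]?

Sat(~b) = {0, 1, 2, 3, 6}
Sat(~q) = {0, 1, 2, 3, 4, 5}
Sat(~q & ~b) = {0, 1, 2, 3}
E[q U (~q & ~b)]: least fixpoint, start Z0 = Sat((~q & ~b)) = {0, 1, 2, 3}, add states in Sat(q) with some successor in Z. Already a fixed point.
Sat(E[q U (~q & ~b)]) = {0, 1, 2, 3}
E[~b U E[q U (~q & ~b)]]: least fixpoint, start Z0 = Sat(E[q U (~q & ~b)]) = {0, 1, 2, 3}, add states in Sat(~b) with some successor in Z. Already a fixed point.
Sat(E[~b U E[q U (~q & ~b)]]) = {0, 1, 2, 3}
4 ∉ Sat(E[~b U E[q U (~q & ~b)]]) = {0, 1, 2, 3}, so the formula does not hold at 4.

No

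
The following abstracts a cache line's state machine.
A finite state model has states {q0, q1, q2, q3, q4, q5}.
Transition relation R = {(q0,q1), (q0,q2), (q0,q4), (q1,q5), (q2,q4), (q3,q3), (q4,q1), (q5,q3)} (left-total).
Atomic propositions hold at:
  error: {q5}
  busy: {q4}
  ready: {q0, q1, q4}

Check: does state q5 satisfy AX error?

Sat(AX error) = {s : every successor in {q5}} = {q1}
q5 ∉ Sat(AX error) = {q1}, so the formula does not hold at q5.

No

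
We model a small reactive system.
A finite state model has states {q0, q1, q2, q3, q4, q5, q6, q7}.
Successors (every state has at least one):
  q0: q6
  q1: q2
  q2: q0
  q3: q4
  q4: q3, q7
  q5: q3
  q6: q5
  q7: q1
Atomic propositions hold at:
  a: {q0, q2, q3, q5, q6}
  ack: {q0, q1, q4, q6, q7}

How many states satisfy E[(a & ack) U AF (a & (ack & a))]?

Sat(a & ack) = {q0, q6}
Sat(ack & a) = {q0, q6}
Sat(a & (ack & a)) = {q0, q6}
AF (a & (ack & a)): least fixpoint, start Z0 = {q0, q6}, add states with every successor in Z. Z1 = {q0, q2, q6}; Z2 = {q0, q1, q2, q6}; Z3 = {q0, q1, q2, q6, q7}; fixed.
Sat(AF (a & (ack & a))) = {q0, q1, q2, q6, q7}
E[(a & ack) U AF (a & (ack & a))]: least fixpoint, start Z0 = Sat(AF (a & (ack & a))) = {q0, q1, q2, q6, q7}, add states in Sat(a & ack) with some successor in Z. Already a fixed point.
Sat(E[(a & ack) U AF (a & (ack & a))]) = {q0, q1, q2, q6, q7}
|Sat(E[(a & ack) U AF (a & (ack & a))])| = |{q0, q1, q2, q6, q7}| = 5.

5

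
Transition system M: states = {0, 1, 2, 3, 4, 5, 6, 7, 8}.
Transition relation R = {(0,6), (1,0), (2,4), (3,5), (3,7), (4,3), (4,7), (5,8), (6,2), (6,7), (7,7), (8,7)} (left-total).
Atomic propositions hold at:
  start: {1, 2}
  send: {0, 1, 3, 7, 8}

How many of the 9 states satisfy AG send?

2

AG send: greatest fixpoint, start Z0 = {0, 1, 3, 7, 8}, keep only states in Sat with every successor in Z. Z1 = {1, 7, 8}; Z2 = {7, 8}; fixed.
Sat(AG send) = {7, 8}
|Sat(AG send)| = |{7, 8}| = 2.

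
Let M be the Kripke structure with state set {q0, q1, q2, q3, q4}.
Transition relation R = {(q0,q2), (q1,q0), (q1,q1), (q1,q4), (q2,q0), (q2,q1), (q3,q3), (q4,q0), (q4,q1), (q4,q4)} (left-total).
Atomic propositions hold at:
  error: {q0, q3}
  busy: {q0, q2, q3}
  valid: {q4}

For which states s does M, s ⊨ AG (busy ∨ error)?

{q3}

Sat(busy ∨ error) = {q0, q2, q3}
AG (busy ∨ error): greatest fixpoint, start Z0 = {q0, q2, q3}, keep only states in Sat with every successor in Z. Z1 = {q0, q3}; Z2 = {q3}; fixed.
Sat(AG (busy ∨ error)) = {q3}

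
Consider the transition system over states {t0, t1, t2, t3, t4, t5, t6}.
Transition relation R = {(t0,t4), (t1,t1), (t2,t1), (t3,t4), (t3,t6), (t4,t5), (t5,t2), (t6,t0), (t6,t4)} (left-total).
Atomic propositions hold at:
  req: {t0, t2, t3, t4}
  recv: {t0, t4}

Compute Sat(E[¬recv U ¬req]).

{t1, t2, t3, t5, t6}

Sat(¬recv) = {t1, t2, t3, t5, t6}
Sat(¬req) = {t1, t5, t6}
E[¬recv U ¬req]: least fixpoint, start Z0 = Sat(¬req) = {t1, t5, t6}, add states in Sat(¬recv) with some successor in Z. Z1 = {t1, t2, t3, t5, t6}; fixed.
Sat(E[¬recv U ¬req]) = {t1, t2, t3, t5, t6}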